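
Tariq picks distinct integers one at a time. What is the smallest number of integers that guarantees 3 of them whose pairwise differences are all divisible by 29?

Integers whose pairwise differences are multiples of 29 are exactly those sharing a remainder mod 29. By pigeonhole, the 29 residue classes mod 29 are the pigeonholes.
With 58 integers one could put 2 in each residue class and have no class reach 3.
The 59th integer pushes some class to 3, so 29·2 + 1 = 59.

59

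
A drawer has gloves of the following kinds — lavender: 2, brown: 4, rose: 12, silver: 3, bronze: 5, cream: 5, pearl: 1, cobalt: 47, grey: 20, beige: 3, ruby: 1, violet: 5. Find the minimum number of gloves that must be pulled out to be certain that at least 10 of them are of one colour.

57

By the pigeonhole principle, the 12 colours are the holes; the gloves drawn are the pigeons.
To avoid 10 of any one colour, the worst case takes at most 9 of each colour, or every glove of a colour that has fewer than 9.
That gives 2 + 4 + 9 + 3 + 5 + 5 + 1 + 9 + 9 + 3 + 1 + 5 = 56 gloves with no colour reaching 10.
The next glove forces some colour to 10, so 56 + 1 = 57.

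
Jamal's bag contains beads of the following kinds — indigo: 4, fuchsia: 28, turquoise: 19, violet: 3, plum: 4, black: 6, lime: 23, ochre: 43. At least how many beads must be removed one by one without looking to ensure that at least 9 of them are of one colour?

Put each drawn bead into a box by colour. The largest draw with every box below 9 takes min(count, 8) from each colour; colours with fewer than 8 contribute all they have.
Σ min(cᵢ, 8) = 4 + 8 + 8 + 3 + 4 + 6 + 8 + 8 = 49.
Draw number 49 + 1 = 50 must push one box to 9.

50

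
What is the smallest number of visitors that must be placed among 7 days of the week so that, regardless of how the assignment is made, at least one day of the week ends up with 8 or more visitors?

50

With 49 visitors one could put exactly 7 in each of the 7 days of the week, and no day of the week would reach 8.
One more visitor must land in a day of the week that already has 7, giving it 8.
So 7 × 7 + 1 = 50 visitors are required.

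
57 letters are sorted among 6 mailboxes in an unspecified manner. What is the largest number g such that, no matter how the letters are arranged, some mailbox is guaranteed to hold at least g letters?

10

The 6 mailboxes are the holes and the 57 letters are the pigeons.
If every mailbox held at most 9 letters, the total would be at most 6 × 9 = 54, which is less than 57.
So some mailbox holds at least ⌈57/6⌉ = 10 letters.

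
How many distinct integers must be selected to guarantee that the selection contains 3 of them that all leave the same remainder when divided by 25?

51

By the pigeonhole principle, the 25 residue classes mod 25 are the pigeonholes.
With 50 integers one could put 2 in each residue class and have no class reach 3.
The 51st integer pushes some class to 3, so 25·2 + 1 = 51.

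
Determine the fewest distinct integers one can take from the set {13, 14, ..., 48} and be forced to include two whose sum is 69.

Two chosen integers sum to 69 exactly when both halves of some pair {x, 69−x} with 21 ≤ x ≤ 69−x ≤ 48 are chosen — 14 such pairs.
The remaining 8 elements (those with no distinct partner in range) can never complete a 69-sum, so the worst case takes all of them and one from each pair: 8 + 14 = 22.
Pigeonhole: the 23rd integer has to be the second member of some pair, so 22 + 1 = 23.

23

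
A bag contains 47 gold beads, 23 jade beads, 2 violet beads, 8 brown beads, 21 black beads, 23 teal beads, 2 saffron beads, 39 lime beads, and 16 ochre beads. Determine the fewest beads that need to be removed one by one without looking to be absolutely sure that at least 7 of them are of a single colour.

47

Pigeonhole: put each drawn bead into a box by colour. The largest draw with every box below 7 takes min(count, 6) from each colour; colours with fewer than 6 contribute all they have.
Σ min(cᵢ, 6) = 6 + 6 + 2 + 6 + 6 + 6 + 2 + 6 + 6 = 46.
Draw number 46 + 1 = 47 must push one box to 7.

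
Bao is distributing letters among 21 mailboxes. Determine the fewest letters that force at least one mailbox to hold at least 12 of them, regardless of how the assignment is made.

With 231 letters one could put exactly 11 in each of the 21 mailboxes, and no mailbox would reach 12.
By the pigeonhole principle, one more letter must land in a mailbox that already has 11, giving it 12.
So 21 × 11 + 1 = 232 letters are required.

232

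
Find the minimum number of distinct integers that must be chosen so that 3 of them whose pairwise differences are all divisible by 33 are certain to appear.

67

Integers whose pairwise differences are multiples of 33 are exactly those sharing a remainder mod 33. By pigeonhole, the 33 residue classes mod 33 are the pigeonholes.
With 66 integers one could put 2 in each residue class and have no class reach 3.
The 67th integer pushes some class to 3, so 33·2 + 1 = 67.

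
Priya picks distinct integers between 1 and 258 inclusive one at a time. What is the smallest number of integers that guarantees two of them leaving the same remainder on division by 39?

40

By the pigeonhole principle, the 39 residue classes mod 39 are the pigeonholes.
With 39 integers one could put 1 in each residue class and have no class reach 2.
The 40th integer pushes some class to 2, so 39·1 + 1 = 40.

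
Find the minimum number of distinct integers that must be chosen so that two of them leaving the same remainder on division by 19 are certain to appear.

20

The 19 residue classes mod 19 are the pigeonholes.
With 19 integers one could put 1 in each residue class and have no class reach 2.
The 20th integer pushes some class to 2, so 19·1 + 1 = 20.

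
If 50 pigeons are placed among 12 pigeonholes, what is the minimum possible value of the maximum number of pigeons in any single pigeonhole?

5

The 12 pigeonholes are the holes and the 50 pigeons are the pigeons.
If every pigeonhole held at most 4 pigeons, the total would be at most 12 × 4 = 48, which is less than 50.
So some pigeonhole holds at least ⌈50/12⌉ = 5 pigeons.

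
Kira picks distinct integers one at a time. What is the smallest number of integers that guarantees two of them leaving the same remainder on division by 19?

The 19 residue classes mod 19 are the pigeonholes.
With 19 integers one could put 1 in each residue class and have no class reach 2.
The 20th integer pushes some class to 2, so 19·1 + 1 = 20.

20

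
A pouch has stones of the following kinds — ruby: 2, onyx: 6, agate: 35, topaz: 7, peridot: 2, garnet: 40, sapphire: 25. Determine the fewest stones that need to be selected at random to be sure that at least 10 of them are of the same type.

An adversary could hand out at most 9 stones per type (4 types run out sooner): 2 + 6 + 9 + 7 + 2 + 9 + 9 = 44 stones and still no type has 10.
By the pigeonhole principle, one more stone lands in a type already at 9, so 45 draws are enough and 44 are not.

45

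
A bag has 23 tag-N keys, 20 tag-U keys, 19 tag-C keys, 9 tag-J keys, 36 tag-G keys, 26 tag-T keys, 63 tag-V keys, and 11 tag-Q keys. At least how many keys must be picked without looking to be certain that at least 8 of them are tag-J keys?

In the worst case for collecting tag-J keys, every non-tag-J key comes out first.
There are 23 + 20 + 19 + 36 + 26 + 63 + 11 = 198 non-tag-J keys altogether.
After those, each further key must be tag-J, so 198 + 8 = 206 draws guarantee 8 tag-J keys.

206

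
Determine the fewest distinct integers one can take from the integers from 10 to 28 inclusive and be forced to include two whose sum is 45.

14

Two chosen integers sum to 45 exactly when both halves of some pair {x, 45−x} with 17 ≤ x ≤ 45−x ≤ 28 are chosen — 6 such pairs.
The remaining 7 elements (those with no distinct partner in range) can never complete a 45-sum, so the worst case takes all of them and one from each pair: 7 + 6 = 13.
By pigeonhole, the 14th integer has to be the second member of some pair, so 13 + 1 = 14.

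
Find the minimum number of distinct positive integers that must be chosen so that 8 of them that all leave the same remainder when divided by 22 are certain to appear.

The 22 residue classes mod 22 are the pigeonholes.
With 154 integers one could put 7 in each residue class and have no class reach 8.
The 155th integer pushes some class to 8, so 22·7 + 1 = 155.

155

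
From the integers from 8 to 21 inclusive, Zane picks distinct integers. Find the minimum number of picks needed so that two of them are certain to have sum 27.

9

A set avoiding the sum 27 can contain at most one of each pair {x, 27−x}, plus the 2 elements whose complement lies outside the range.
The integers 14, …, 21 (8 of them) are such a set: any two sum to at least 14+15 = 29 > 27.
Any 9th integer completes one of the 6 pairs, so 9 choices force a sum of 27.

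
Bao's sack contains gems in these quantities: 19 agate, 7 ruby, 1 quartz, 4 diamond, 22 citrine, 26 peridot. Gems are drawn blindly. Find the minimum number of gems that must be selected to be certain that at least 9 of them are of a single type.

Put each drawn gem into a box by type. The largest draw with every box below 9 takes min(count, 8) from each type; types with fewer than 8 contribute all they have.
Σ min(cᵢ, 8) = 8 + 7 + 1 + 4 + 8 + 8 = 36.
Draw number 36 + 1 = 37 must push one box to 9.

37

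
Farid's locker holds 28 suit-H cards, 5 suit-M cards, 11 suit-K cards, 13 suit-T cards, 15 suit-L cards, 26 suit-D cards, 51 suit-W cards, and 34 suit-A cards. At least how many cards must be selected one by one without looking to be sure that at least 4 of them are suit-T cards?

In the worst case for collecting suit-T cards, every non-suit-T card comes out first.
There are 28 + 5 + 11 + 15 + 26 + 51 + 34 = 170 non-suit-T cards altogether.
After those, each further card must be suit-T, so 170 + 4 = 174 draws guarantee 4 suit-T cards.

174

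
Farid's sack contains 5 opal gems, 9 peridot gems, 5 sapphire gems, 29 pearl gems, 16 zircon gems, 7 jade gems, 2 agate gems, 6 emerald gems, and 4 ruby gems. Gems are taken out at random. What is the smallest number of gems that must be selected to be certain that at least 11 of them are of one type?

The 9 types are the holes; the gems drawn are the pigeons.
To avoid 11 of any one type, the worst case takes at most 10 of each type, or every gem of a type that has fewer than 10.
That gives 5 + 9 + 5 + 10 + 10 + 7 + 2 + 6 + 4 = 58 gems with no type reaching 11.
The next gem forces some type to 11, so 58 + 1 = 59.

59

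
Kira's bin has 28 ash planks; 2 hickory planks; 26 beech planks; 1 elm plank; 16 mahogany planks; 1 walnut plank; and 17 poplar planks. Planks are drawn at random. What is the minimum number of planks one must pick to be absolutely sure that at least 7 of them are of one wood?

29

By the pigeonhole principle, put each drawn plank into a box by wood. The largest draw with every box below 7 takes min(count, 6) from each wood; woods with fewer than 6 contribute all they have.
Σ min(cᵢ, 6) = 6 + 2 + 6 + 1 + 6 + 1 + 6 = 28.
Draw number 28 + 1 = 29 must push one box to 7.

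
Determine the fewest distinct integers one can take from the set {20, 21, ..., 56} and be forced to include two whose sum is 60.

28

A set avoiding the sum 60 can contain at most one of each pair {x, 60−x}, plus the 17 elements whose complement lies outside the range or equal to its own complement.
The integers 30, …, 56 (27 of them) are such a set: any two sum to at least 30+31 = 61 > 60.
Any 28th integer completes one of the 10 pairs, so 28 choices force a sum of 60.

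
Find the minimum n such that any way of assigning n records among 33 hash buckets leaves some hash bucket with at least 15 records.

463

With 462 records one could put exactly 14 in each of the 33 hash buckets, and no hash bucket would reach 15.
By pigeonhole, one more record must land in a hash bucket that already has 14, giving it 15.
So 33 × 14 + 1 = 463 records are required.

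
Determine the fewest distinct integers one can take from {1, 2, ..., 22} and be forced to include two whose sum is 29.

15

A set avoiding the sum 29 can contain at most one of each pair {x, 29−x}, plus the 6 elements whose complement lies outside the range.
The integers 1, …, 14 (14 of them) are such a set: any two sum to at least 1+2 = 3 and at most 13+14 = 27 < 29.
By the pigeonhole principle, any 15th integer completes one of the 8 pairs, so 15 choices force a sum of 29.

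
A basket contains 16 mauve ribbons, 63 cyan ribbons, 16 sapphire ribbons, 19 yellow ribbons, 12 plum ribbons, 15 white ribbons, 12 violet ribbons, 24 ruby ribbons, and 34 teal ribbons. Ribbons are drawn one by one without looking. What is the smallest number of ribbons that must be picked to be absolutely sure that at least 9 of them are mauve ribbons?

In the worst case for collecting mauve ribbons, every non-mauve ribbon comes out first.
There are 63 + 16 + 19 + 12 + 15 + 12 + 24 + 34 = 195 non-mauve ribbons altogether.
After those, each further ribbon must be mauve, so 195 + 9 = 204 draws guarantee 9 mauve ribbons.

204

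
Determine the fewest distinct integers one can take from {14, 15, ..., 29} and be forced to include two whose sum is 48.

Group the elements by complementary pair {x, 48−x}: {19,29}, {20,28}, {21,27}, …, giving 5 two-element pairs, the single value 24 (it cannot pair with itself since the integers are distinct), and 5 integers whose partner 48−x falls outside [14,29].
Pigeonhole: treating each of those 11 groups as a pigeonhole, one can pick one integer per group — 11 integers — with no two summing to 48.
The 12th integer lands in an occupied pair, forcing a sum of 48.

12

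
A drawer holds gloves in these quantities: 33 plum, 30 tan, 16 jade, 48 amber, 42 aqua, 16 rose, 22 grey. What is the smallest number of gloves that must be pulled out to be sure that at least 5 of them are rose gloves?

In the worst case for collecting rose gloves, every non-rose glove comes out first.
There are 33 + 30 + 16 + 48 + 42 + 22 = 191 non-rose gloves altogether.
After those, each further glove must be rose, so 191 + 5 = 196 draws guarantee 5 rose gloves.

196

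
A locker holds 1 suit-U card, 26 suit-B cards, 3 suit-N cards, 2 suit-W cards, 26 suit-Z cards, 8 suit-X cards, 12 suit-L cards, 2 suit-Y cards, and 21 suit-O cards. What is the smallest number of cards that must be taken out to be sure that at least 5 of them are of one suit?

By pigeonhole, the 9 suits are the holes; the cards drawn are the pigeons.
To avoid 5 of any one suit, the worst case takes at most 4 of each suit, or every card of a suit that has fewer than 4.
That gives 1 + 4 + 3 + 2 + 4 + 4 + 4 + 2 + 4 = 28 cards with no suit reaching 5.
The next card forces some suit to 5, so 28 + 1 = 29.

29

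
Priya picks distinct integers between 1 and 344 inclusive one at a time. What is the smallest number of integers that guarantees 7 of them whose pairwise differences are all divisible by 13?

Integers whose pairwise differences are multiples of 13 are exactly those sharing a remainder mod 13. The 13 residue classes mod 13 are the pigeonholes.
With 78 integers one could put 6 in each residue class and have no class reach 7.
The 79th integer pushes some class to 7, so 13·6 + 1 = 79.

79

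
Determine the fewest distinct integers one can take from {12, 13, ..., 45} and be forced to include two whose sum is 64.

Group the elements by complementary pair {x, 64−x}: {19,45}, {20,44}, {21,43}, …, giving 13 two-element pairs, the single value 32 (it cannot pair with itself since the integers are distinct), and 7 integers whose partner 64−x falls outside [12,45].
By pigeonhole, treating each of those 21 groups as a pigeonhole, one can pick one integer per group — 21 integers — with no two summing to 64.
The 22nd integer lands in an occupied pair, forcing a sum of 64.

22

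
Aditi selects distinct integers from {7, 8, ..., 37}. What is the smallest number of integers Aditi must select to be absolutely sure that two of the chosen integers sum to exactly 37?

A set avoiding the sum 37 can contain at most one of each pair {x, 37−x}, plus the 7 elements whose complement lies outside the range.
The integers 19, …, 37 (19 of them) are such a set: any two sum to at least 19+20 = 39 > 37.
By the pigeonhole principle, any 20th integer completes one of the 12 pairs, so 20 choices force a sum of 37.

20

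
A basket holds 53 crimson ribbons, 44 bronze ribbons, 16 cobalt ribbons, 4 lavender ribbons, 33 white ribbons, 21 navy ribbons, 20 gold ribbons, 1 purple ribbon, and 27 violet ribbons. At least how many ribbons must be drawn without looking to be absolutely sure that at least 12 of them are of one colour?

83

The 9 colours are the holes; the ribbons drawn are the pigeons.
To avoid 12 of any one colour, the worst case takes at most 11 of each colour, or every ribbon of a colour that has fewer than 11.
That gives 11 + 11 + 11 + 4 + 11 + 11 + 11 + 1 + 11 = 82 ribbons with no colour reaching 12.
The next ribbon forces some colour to 12, so 82 + 1 = 83.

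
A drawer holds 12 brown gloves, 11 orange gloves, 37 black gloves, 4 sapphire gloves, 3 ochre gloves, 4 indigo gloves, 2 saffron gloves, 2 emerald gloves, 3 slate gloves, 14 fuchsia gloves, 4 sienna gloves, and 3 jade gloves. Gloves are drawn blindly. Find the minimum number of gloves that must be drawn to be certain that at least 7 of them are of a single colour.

50

The 12 colours are the holes; the gloves drawn are the pigeons.
To avoid 7 of any one colour, the worst case takes at most 6 of each colour, or every glove of a colour that has fewer than 6.
That gives 6 + 6 + 6 + 4 + 3 + 4 + 2 + 2 + 3 + 6 + 4 + 3 = 49 gloves with no colour reaching 7.
The next glove forces some colour to 7, so 49 + 1 = 50.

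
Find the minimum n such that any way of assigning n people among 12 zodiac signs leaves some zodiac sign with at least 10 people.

109

With 108 people one could put exactly 9 in each of the 12 zodiac signs, and no zodiac sign would reach 10.
Pigeonhole: one more person must land in a zodiac sign that already has 9, giving it 10.
So 12 × 9 + 1 = 109 people are required.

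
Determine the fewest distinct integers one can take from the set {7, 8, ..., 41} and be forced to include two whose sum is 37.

24

Two chosen integers sum to 37 exactly when both halves of some pair {x, 37−x} with 7 ≤ x ≤ 37−x ≤ 30 are chosen — 12 such pairs.
The remaining 11 elements (those with no distinct partner in range) can never complete a 37-sum, so the worst case takes all of them and one from each pair: 11 + 12 = 23.
The 24th integer has to be the second member of some pair, so 23 + 1 = 24.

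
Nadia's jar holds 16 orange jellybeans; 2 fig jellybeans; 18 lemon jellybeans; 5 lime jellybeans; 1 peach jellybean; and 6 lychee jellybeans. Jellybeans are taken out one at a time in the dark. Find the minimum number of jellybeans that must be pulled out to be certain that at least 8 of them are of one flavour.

29

The 6 flavours are the holes; the jellybeans drawn are the pigeons.
To avoid 8 of any one flavour, the worst case takes at most 7 of each flavour, or every jellybean of a flavour that has fewer than 7.
That gives 7 + 2 + 7 + 5 + 1 + 6 = 28 jellybeans with no flavour reaching 8.
The next jellybean forces some flavour to 8, so 28 + 1 = 29.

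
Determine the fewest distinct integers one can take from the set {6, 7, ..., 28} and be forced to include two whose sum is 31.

14

A set avoiding the sum 31 can contain at most one of each pair {x, 31−x}, plus the 3 elements whose complement lies outside the range.
The integers 16, …, 28 (13 of them) are such a set: any two sum to at least 16+17 = 33 > 31.
By pigeonhole, any 14th integer completes one of the 10 pairs, so 14 choices force a sum of 31.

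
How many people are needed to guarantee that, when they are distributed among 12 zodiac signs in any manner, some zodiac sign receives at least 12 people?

With 132 people one could put exactly 11 in each of the 12 zodiac signs, and no zodiac sign would reach 12.
One more person must land in a zodiac sign that already has 11, giving it 12.
So 12 × 11 + 1 = 133 people are required.

133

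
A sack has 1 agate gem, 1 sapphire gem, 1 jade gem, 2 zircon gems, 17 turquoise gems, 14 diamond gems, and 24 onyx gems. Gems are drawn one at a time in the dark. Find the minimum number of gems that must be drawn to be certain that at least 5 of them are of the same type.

18

By pigeonhole, the 7 types are the holes; the gems drawn are the pigeons.
To avoid 5 of any one type, the worst case takes at most 4 of each type, or every gem of a type that has fewer than 4.
That gives 1 + 1 + 1 + 2 + 4 + 4 + 4 = 17 gems with no type reaching 5.
The next gem forces some type to 5, so 17 + 1 = 18.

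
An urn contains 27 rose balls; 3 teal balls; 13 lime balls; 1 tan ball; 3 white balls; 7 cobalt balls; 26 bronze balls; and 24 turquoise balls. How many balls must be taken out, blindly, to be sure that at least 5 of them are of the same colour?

An adversary could hand out at most 4 balls per colour (teal, tan, white run out sooner): 4 + 3 + 4 + 1 + 3 + 4 + 4 + 4 = 27 balls and still no colour has 5.
By pigeonhole, one more ball lands in a colour already at 4, so 28 draws are enough and 27 are not.

28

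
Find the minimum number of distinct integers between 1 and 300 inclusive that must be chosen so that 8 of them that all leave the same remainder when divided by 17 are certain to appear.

By the pigeonhole principle, the 17 residue classes mod 17 are the pigeonholes.
With 119 integers one could put 7 in each residue class and have no class reach 8.
The 120th integer pushes some class to 8, so 17·7 + 1 = 120.

120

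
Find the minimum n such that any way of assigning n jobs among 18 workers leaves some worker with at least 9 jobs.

With 144 jobs one could put exactly 8 in each of the 18 workers, and no worker would reach 9.
One more job must land in a worker that already has 8, giving it 9.
So 18 × 8 + 1 = 145 jobs are required.

145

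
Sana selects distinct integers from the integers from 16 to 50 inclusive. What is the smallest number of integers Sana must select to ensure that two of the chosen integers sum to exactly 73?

A set avoiding the sum 73 can contain at most one of each pair {x, 73−x}, plus the 7 elements whose complement lies outside the range.
The integers 16, …, 36 (21 of them) are such a set: any two sum to at least 16+17 = 33 and at most 35+36 = 71 < 73.
By the pigeonhole principle, any 22nd integer completes one of the 14 pairs, so 22 choices force a sum of 73.

22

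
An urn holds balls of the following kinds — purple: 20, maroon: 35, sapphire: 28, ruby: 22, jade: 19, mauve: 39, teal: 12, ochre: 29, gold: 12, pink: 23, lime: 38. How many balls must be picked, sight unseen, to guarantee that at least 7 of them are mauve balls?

In the worst case for collecting mauve balls, every non-mauve ball comes out first.
There are 20 + 35 + 28 + 22 + 19 + 12 + 29 + 12 + 23 + 38 = 238 non-mauve balls altogether.
After those, each further ball must be mauve, so 238 + 7 = 245 draws guarantee 7 mauve balls.

245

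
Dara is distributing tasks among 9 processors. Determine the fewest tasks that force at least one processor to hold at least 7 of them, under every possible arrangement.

With 54 tasks one could put exactly 6 in each of the 9 processors, and no processor would reach 7.
By pigeonhole, one more task must land in a processor that already has 6, giving it 7.
So 9 × 6 + 1 = 55 tasks are required.

55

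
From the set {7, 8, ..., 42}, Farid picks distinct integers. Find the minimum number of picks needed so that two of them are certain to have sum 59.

24

A set avoiding the sum 59 can contain at most one of each pair {x, 59−x}, plus the 10 elements whose complement lies outside the range.
The integers 7, …, 29 (23 of them) are such a set: any two sum to at least 7+8 = 15 and at most 28+29 = 57 < 59.
Pigeonhole: any 24th integer completes one of the 13 pairs, so 24 choices force a sum of 59.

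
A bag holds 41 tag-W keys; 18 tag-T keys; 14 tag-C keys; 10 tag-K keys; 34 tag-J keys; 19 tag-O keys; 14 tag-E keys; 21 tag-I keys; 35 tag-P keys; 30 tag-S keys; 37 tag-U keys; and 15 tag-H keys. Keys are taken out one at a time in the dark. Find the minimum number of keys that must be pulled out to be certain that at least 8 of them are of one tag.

Pigeonhole: put each drawn key into a box by tag. The largest draw with every box below 8 takes min(count, 7) from each tag.
Σ min(cᵢ, 7) = 7 + 7 + 7 + 7 + 7 + 7 + 7 + 7 + 7 + 7 + 7 + 7 = 84.
Draw number 84 + 1 = 85 must push one box to 8.

85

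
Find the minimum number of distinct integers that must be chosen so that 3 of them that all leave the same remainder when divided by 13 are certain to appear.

By pigeonhole, the 13 residue classes mod 13 are the pigeonholes.
With 26 integers one could put 2 in each residue class and have no class reach 3.
The 27th integer pushes some class to 3, so 13·2 + 1 = 27.

27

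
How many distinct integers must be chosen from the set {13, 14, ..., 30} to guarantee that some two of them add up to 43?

10

A set avoiding the sum 43 can contain at most one of each pair {x, 43−x}.
The integers 22, …, 30 (9 of them) are such a set: any two sum to at least 22+23 = 45 > 43.
Any 10th integer completes one of the 9 pairs, so 10 choices force a sum of 43.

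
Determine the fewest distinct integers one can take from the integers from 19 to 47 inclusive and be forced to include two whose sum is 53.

Group the elements by complementary pair {x, 53−x}: {19,34}, {20,33}, {21,32}, …, giving 8 two-element pairs and 13 integers whose partner 53−x falls outside [19,47].
Pigeonhole: treating each of those 21 groups as a pigeonhole, one can pick one integer per group — 21 integers — with no two summing to 53.
The 22nd integer lands in an occupied pair, forcing a sum of 53.

22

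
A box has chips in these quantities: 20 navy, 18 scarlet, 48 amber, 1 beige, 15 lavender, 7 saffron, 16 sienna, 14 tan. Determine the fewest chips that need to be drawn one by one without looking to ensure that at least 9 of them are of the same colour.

57

By pigeonhole, put each drawn chip into a box by colour. The largest draw with every box below 9 takes min(count, 8) from each colour; colours with fewer than 8 contribute all they have.
Σ min(cᵢ, 8) = 8 + 8 + 8 + 1 + 8 + 7 + 8 + 8 = 56.
Draw number 56 + 1 = 57 must push one box to 9.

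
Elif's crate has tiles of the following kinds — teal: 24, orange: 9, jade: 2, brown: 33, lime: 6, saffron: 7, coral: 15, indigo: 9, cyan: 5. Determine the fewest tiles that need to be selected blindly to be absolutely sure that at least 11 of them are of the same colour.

69

An adversary could hand out at most 10 tiles per colour (6 colours run out sooner): 10 + 9 + 2 + 10 + 6 + 7 + 10 + 9 + 5 = 68 tiles and still no colour has 11.
By pigeonhole, one more tile lands in a colour already at 10, so 69 draws are enough and 68 are not.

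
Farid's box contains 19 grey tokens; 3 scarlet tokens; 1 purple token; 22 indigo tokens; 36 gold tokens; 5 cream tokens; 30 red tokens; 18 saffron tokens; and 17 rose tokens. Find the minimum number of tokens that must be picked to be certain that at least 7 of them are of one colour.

46

By the pigeonhole principle, put each drawn token into a box by colour. The largest draw with every box below 7 takes min(count, 6) from each colour; colours with fewer than 6 contribute all they have.
Σ min(cᵢ, 6) = 6 + 3 + 1 + 6 + 6 + 5 + 6 + 6 + 6 = 45.
Draw number 45 + 1 = 46 must push one box to 7.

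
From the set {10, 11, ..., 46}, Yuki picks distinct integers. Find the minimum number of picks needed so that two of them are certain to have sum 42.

27

Two chosen integers sum to 42 exactly when both halves of some pair {x, 42−x} with 10 ≤ x ≤ 42−x ≤ 32 are chosen — 11 such pairs.
The remaining 15 elements (those with no distinct partner in range) can never complete a 42-sum, so the worst case takes all of them and one from each pair: 15 + 11 = 26.
The 27th integer has to be the second member of some pair, so 26 + 1 = 27.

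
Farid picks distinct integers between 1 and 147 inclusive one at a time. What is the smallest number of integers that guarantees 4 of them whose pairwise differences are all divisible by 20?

Integers whose pairwise differences are multiples of 20 are exactly those sharing a remainder mod 20. The 20 residue classes mod 20 are the pigeonholes.
With 60 integers one could put 3 in each residue class and have no class reach 4.
The 61st integer pushes some class to 4, so 20·3 + 1 = 61.

61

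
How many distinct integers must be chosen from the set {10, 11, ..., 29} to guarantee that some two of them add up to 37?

12

Two chosen integers sum to 37 exactly when both halves of some pair {x, 37−x} with 10 ≤ x ≤ 37−x ≤ 27 are chosen — 9 such pairs.
The remaining 2 elements (those with no distinct partner in range) can never complete a 37-sum, so the worst case takes all of them and one from each pair: 2 + 9 = 11.
By pigeonhole, the 12th integer has to be the second member of some pair, so 11 + 1 = 12.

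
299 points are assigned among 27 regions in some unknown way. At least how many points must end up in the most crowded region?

12

The 27 regions are the holes and the 299 points are the pigeons.
If every region held at most 11 points, the total would be at most 27 × 11 = 297, which is less than 299.
So some region holds at least ⌈299/27⌉ = 12 points.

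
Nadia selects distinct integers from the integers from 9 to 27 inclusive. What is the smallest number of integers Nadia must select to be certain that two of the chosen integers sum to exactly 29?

Group the elements by complementary pair {x, 29−x}: {9,20}, {10,19}, {11,18}, …, giving 6 two-element pairs and 7 integers whose partner 29−x falls outside [9,27].
Treating each of those 13 groups as a pigeonhole, one can pick one integer per group — 13 integers — with no two summing to 29.
The 14th integer lands in an occupied pair, forcing a sum of 29.

14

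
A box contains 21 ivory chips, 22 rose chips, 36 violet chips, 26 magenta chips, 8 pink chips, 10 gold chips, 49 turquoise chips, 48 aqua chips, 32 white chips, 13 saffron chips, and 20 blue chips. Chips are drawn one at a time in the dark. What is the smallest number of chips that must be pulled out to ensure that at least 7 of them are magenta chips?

In the worst case for collecting magenta chips, every non-magenta chip comes out first.
There are 21 + 22 + 36 + 8 + 10 + 49 + 48 + 32 + 13 + 20 = 259 non-magenta chips altogether.
After those, each further chip must be magenta, so 259 + 7 = 266 draws guarantee 7 magenta chips.

266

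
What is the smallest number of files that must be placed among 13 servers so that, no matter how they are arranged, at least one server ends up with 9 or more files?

With 104 files one could put exactly 8 in each of the 13 servers, and no server would reach 9.
Pigeonhole: one more file must land in a server that already has 8, giving it 9.
So 13 × 8 + 1 = 105 files are required.

105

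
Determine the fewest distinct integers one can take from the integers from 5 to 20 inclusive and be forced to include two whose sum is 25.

9

Two chosen integers sum to 25 exactly when both halves of some pair {x, 25−x} with 5 ≤ x ≤ 25−x ≤ 20 are chosen — 8 such pairs.
Every element belongs to one of those pairs, so the worst case picks one from each: 8 integers.
The 9th integer has to be the second member of some pair, so 8 + 1 = 9.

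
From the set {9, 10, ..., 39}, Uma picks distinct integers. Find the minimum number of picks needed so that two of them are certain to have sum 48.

17

Group the elements by complementary pair {x, 48−x}: {9,39}, {10,38}, {11,37}, …, giving 15 two-element pairs and the single value 24 (it cannot pair with itself since the integers are distinct).
Pigeonhole: treating each of those 16 groups as a pigeonhole, one can pick one integer per group — 16 integers — with no two summing to 48.
The 17th integer lands in an occupied pair, forcing a sum of 48.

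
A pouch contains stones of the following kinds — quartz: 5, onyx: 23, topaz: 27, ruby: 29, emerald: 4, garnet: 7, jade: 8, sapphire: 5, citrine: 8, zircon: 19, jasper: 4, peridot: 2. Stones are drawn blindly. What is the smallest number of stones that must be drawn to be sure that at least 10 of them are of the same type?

The 12 types are the holes; the stones drawn are the pigeons.
To avoid 10 of any one type, the worst case takes at most 9 of each type, or every stone of a type that has fewer than 9.
That gives 5 + 9 + 9 + 9 + 4 + 7 + 8 + 5 + 8 + 9 + 4 + 2 = 79 stones with no type reaching 10.
The next stone forces some type to 10, so 79 + 1 = 80.

80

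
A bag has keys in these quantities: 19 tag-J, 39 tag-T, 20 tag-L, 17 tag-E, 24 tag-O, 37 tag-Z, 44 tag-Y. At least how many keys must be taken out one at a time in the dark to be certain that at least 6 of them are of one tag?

36

An adversary could hand out at most 5 keys per tag: 5 + 5 + 5 + 5 + 5 + 5 + 5 = 35 keys and still no tag has 6.
One more key lands in a tag already at 5, so 36 draws are enough and 35 are not.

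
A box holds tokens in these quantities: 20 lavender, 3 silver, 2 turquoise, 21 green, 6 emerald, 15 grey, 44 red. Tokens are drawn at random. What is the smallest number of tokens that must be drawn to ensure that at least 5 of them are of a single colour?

By pigeonhole, put each drawn token into a box by colour. The largest draw with every box below 5 takes min(count, 4) from each colour; colours with fewer than 4 contribute all they have.
Σ min(cᵢ, 4) = 4 + 3 + 2 + 4 + 4 + 4 + 4 = 25.
Draw number 25 + 1 = 26 must push one box to 5.

26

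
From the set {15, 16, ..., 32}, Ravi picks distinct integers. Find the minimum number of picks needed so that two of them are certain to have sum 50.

12

Group the elements by complementary pair {x, 50−x}: {18,32}, {19,31}, {20,30}, …, giving 7 two-element pairs, the single value 25 (it cannot pair with itself since the integers are distinct), and 3 integers whose partner 50−x falls outside [15,32].
By pigeonhole, treating each of those 11 groups as a pigeonhole, one can pick one integer per group — 11 integers — with no two summing to 50.
The 12th integer lands in an occupied pair, forcing a sum of 50.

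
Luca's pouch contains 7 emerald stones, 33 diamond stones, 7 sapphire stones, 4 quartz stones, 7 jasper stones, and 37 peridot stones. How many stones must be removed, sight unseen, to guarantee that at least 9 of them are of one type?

Put each drawn stone into a box by type. The largest draw with every box below 9 takes min(count, 8) from each type; types with fewer than 8 contribute all they have.
Σ min(cᵢ, 8) = 7 + 8 + 7 + 4 + 7 + 8 = 41.
Draw number 41 + 1 = 42 must push one box to 9.

42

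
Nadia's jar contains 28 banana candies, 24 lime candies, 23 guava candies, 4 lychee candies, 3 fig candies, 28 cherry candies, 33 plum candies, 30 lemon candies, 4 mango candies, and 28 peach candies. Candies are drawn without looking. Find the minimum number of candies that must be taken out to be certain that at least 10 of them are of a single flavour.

An adversary could hand out at most 9 candies per flavour (lychee, fig, mango run out sooner): 9 + 9 + 9 + 4 + 3 + 9 + 9 + 9 + 4 + 9 = 74 candies and still no flavour has 10.
One more candy lands in a flavour already at 9, so 75 draws are enough and 74 are not.

75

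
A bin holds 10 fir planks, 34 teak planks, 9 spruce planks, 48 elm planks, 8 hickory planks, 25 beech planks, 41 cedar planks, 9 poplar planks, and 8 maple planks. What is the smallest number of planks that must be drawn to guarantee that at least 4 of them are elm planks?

In the worst case for collecting elm planks, every non-elm plank comes out first.
There are 10 + 34 + 9 + 8 + 25 + 41 + 9 + 8 = 144 non-elm planks altogether.
After those, each further plank must be elm, so 144 + 4 = 148 draws guarantee 4 elm planks.

148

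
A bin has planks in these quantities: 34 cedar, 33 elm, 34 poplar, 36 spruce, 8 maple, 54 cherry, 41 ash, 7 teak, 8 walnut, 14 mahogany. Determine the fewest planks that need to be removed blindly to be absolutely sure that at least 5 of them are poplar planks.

240

In the worst case for collecting poplar planks, every non-poplar plank comes out first.
There are 34 + 33 + 36 + 8 + 54 + 41 + 7 + 8 + 14 = 235 non-poplar planks altogether.
After those, each further plank must be poplar, so 235 + 5 = 240 draws guarantee 5 poplar planks.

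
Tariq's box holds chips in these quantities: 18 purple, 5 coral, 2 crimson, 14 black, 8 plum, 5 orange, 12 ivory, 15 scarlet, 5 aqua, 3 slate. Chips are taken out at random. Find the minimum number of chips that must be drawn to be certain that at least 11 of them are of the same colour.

By pigeonhole, the 10 colours are the holes; the chips drawn are the pigeons.
To avoid 11 of any one colour, the worst case takes at most 10 of each colour, or every chip of a colour that has fewer than 10.
That gives 10 + 5 + 2 + 10 + 8 + 5 + 10 + 10 + 5 + 3 = 68 chips with no colour reaching 11.
The next chip forces some colour to 11, so 68 + 1 = 69.

69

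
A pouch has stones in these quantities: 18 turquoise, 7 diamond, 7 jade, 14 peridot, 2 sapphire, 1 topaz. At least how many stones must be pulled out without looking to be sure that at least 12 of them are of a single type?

An adversary could hand out at most 11 stones per type (4 types run out sooner): 11 + 7 + 7 + 11 + 2 + 1 = 39 stones and still no type has 12.
By pigeonhole, one more stone lands in a type already at 11, so 40 draws are enough and 39 are not.

40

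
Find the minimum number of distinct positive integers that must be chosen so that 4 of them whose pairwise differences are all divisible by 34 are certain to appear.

Integers whose pairwise differences are multiples of 34 are exactly those sharing a remainder mod 34. The 34 residue classes mod 34 are the pigeonholes.
With 102 integers one could put 3 in each residue class and have no class reach 4.
The 103rd integer pushes some class to 4, so 34·3 + 1 = 103.

103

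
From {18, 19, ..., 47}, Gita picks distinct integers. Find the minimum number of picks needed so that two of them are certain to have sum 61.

18

Group the elements by complementary pair {x, 61−x}: {18,43}, {19,42}, {20,41}, …, giving 13 two-element pairs and 4 integers whose partner 61−x falls outside [18,47].
Pigeonhole: treating each of those 17 groups as a pigeonhole, one can pick one integer per group — 17 integers — with no two summing to 61.
The 18th integer lands in an occupied pair, forcing a sum of 61.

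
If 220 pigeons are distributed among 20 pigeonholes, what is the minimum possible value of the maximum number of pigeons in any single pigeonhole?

11

By the pigeonhole principle, the 20 pigeonholes are the holes and the 220 pigeons are the pigeons.
If every pigeonhole held at most 10 pigeons, the total would be at most 20 × 10 = 200, which is less than 220.
So some pigeonhole holds at least ⌈220/20⌉ = 11 pigeons.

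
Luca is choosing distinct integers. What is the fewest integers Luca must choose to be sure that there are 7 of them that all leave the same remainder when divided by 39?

By pigeonhole, the 39 residue classes mod 39 are the pigeonholes.
With 234 integers one could put 6 in each residue class and have no class reach 7.
The 235th integer pushes some class to 7, so 39·6 + 1 = 235.

235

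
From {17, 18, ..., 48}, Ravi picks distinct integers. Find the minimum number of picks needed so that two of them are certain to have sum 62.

19

A set avoiding the sum 62 can contain at most one of each pair {x, 62−x}, plus the 4 elements whose complement lies outside the range or equal to its own complement.
The integers 31, …, 48 (18 of them) are such a set: any two sum to at least 31+32 = 63 > 62.
Any 19th integer completes one of the 14 pairs, so 19 choices force a sum of 62.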